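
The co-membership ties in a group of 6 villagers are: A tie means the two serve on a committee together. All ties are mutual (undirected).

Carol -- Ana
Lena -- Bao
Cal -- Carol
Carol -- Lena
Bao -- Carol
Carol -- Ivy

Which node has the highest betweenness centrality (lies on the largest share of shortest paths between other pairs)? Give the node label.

Unnormalized betweenness of each node: Ana:0, Bao:0, Cal:0, Carol:9, Ivy:0, Lena:0.
Carol has the largest value, 9, making it the main broker — the node through which the most shortest paths run.

Carol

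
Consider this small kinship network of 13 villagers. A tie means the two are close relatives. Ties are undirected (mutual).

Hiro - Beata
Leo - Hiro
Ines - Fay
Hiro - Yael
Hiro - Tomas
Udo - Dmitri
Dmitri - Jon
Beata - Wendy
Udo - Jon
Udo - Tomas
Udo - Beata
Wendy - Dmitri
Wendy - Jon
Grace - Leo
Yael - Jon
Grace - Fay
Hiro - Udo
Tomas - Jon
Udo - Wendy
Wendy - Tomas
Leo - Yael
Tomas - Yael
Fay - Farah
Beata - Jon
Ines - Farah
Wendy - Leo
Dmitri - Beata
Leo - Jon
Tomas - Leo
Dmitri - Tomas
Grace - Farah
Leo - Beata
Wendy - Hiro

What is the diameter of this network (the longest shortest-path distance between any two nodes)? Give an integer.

5

Eccentricity of each node (its greatest distance to any other): Beata:4, Dmitri:5, Farah:4, Fay:4, Grace:3, Hiro:4, Ines:5, Jon:4, Leo:3, Tomas:4, Udo:5, Wendy:4, Yael:4.
The maximum eccentricity is 5, realized for instance by the pair Ines–Udo via Ines – Farah – Grace – Leo – Wendy – Udo. So the diameter is 5.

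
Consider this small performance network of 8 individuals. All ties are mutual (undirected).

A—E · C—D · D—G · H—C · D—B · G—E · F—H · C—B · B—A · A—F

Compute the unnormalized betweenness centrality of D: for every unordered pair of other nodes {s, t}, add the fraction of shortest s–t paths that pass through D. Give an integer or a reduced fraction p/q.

Pairs whose geodesics pass through D — B–G: 1; C–E: 1/2; C–G: 1; H–G: 1.
All other pairs contribute 0.
Summing the contributions gives betweenness(D) = 7/2.

7/2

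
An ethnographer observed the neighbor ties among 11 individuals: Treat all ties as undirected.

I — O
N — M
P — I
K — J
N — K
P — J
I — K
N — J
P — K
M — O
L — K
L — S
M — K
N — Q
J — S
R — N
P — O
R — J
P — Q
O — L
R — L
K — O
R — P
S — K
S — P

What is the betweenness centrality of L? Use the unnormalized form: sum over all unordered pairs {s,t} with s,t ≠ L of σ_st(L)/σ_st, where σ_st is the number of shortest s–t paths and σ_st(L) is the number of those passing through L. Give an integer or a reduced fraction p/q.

Pairs whose geodesics pass through L — K–R: 1/4; O–R: 1/2; O–S: 1/3; R–S: 1/3.
All other pairs contribute 0.
Summing the contributions gives betweenness(L) = 17/12.

17/12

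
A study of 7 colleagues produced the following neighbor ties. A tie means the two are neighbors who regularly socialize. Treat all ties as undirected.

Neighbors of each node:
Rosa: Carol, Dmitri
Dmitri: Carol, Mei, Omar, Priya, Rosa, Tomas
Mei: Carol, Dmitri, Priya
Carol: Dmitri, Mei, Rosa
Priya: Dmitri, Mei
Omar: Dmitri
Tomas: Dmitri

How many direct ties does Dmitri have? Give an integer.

6

Dmitri is directly tied to Carol, Mei, Omar, Priya, Rosa, and Tomas. That is 6 neighbors, so the degree of Dmitri is 6.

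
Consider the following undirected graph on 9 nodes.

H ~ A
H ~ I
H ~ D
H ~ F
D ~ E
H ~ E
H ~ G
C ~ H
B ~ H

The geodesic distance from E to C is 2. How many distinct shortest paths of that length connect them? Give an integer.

The shortest distance is 2, and the only length-2 path is E–H–C. So there is exactly 1 shortest path.

1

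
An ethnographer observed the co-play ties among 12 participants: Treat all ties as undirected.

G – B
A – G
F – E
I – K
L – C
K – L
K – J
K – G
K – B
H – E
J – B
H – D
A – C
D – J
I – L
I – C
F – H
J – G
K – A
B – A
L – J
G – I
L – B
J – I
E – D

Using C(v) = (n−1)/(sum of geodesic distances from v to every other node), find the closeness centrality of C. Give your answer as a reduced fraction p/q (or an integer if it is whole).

11/27

Distances from C: A:1, B:2, D:3, E:4, F:5, G:2, H:4, I:1, J:2, K:2, L:1. Sum = 27.
n = 12, so closeness = 11/27.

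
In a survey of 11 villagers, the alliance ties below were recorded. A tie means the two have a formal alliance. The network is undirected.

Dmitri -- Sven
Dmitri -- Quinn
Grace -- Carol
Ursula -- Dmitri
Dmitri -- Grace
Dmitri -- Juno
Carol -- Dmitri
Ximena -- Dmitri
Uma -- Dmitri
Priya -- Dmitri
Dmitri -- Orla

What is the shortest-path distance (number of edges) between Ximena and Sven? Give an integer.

One shortest route is Ximena – Dmitri – Sven, which uses 2 edges, and Ximena and Sven are not directly tied, so nothing shorter exists. So d(Ximena,Sven) = 2.

2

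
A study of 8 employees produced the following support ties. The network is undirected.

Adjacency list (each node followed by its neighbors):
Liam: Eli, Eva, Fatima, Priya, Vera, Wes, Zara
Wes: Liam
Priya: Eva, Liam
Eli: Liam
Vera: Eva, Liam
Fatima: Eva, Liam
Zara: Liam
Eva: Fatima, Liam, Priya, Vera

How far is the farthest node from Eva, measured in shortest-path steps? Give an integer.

Distances from Eva: Eli:2, Fatima:1, Liam:1, Priya:1, Vera:1, Wes:2, Zara:2.
The largest is 2 (to Wes, Zara, and Eli), so the eccentricity of Eva is 2.

2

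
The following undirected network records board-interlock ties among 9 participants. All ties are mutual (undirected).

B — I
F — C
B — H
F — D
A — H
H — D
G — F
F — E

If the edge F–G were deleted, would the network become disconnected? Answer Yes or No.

Yes

Without the F–G edge there is no alternate route between F and G, so the network disconnects. It is a bridge.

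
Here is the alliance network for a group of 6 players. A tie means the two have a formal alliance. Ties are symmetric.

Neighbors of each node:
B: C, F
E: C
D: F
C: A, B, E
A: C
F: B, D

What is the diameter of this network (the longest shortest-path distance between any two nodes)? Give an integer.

4

Eccentricity of each node (its greatest distance to any other): A:4, B:2, C:3, D:4, E:4, F:3.
The maximum eccentricity is 4, realized for instance by the pair D–E via D – F – B – C – E. So the diameter is 4.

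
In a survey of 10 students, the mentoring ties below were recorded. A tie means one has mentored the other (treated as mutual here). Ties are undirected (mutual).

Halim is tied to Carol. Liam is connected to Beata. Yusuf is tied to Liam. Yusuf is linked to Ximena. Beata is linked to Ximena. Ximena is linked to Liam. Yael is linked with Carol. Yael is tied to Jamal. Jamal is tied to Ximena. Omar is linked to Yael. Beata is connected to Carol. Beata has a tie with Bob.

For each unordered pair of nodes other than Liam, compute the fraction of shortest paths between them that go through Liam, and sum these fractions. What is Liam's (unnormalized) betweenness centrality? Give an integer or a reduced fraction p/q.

2

Pairs whose geodesics pass through Liam — Beata–Yusuf: 1/2; Carol–Yusuf: 1/2; Bob–Yusuf: 1/2; Yusuf–Halim: 1/2.
All other pairs contribute 0.
Summing the contributions gives betweenness(Liam) = 2.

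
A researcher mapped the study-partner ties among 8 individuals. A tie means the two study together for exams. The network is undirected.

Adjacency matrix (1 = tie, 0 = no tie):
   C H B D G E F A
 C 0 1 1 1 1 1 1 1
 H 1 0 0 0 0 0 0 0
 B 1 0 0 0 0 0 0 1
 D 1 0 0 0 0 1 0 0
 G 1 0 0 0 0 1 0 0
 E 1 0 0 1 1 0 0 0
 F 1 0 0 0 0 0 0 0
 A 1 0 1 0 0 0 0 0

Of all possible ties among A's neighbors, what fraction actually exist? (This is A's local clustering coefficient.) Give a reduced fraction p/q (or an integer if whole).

1

A's neighbors: B and C (k = 2).
Possible neighbor pairs: C(2,2) = 1. Edges among them: B–C → e = 1.
Clustering(A) = 1/1.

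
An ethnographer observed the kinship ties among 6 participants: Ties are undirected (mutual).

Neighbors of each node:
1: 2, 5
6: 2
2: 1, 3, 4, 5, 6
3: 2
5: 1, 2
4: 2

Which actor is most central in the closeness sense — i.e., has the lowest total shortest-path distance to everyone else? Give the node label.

Farness (sum of distances to all others) for each node — 1:8, 2:5, 3:9, 4:9, 5:8, 6:9.
The smallest farness is 5, for 2, so 2 has the highest closeness.

2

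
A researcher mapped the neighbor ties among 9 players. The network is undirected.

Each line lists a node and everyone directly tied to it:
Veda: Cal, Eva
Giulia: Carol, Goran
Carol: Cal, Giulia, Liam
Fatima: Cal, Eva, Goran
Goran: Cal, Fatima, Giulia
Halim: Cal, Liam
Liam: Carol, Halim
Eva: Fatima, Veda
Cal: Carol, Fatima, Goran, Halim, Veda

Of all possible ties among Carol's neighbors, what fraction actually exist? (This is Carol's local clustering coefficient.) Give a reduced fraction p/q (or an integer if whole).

Carol's neighbors: Cal, Giulia, and Liam (k = 3).
Possible neighbor pairs: C(3,2) = 3. Edges among them: none → e = 0.
Clustering(Carol) = 0/3 = 0.

0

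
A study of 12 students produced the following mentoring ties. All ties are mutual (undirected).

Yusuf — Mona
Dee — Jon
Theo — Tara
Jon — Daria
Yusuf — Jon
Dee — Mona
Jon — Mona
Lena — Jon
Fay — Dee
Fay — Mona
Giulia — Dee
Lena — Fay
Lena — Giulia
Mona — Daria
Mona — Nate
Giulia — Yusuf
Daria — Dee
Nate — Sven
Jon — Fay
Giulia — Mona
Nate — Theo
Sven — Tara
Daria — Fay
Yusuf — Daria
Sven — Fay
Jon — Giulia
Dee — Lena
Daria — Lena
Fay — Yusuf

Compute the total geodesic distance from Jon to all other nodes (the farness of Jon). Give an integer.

17

Distances from Jon: Daria:1, Dee:1, Fay:1, Giulia:1, Lena:1, Mona:1, Nate:2, Sven:2, Tara:3, Theo:3, Yusuf:1.
Sum = 1 + 1 + 1 + 1 + 1 + 1 + 2 + 2 + 3 + 3 + 1 = 17.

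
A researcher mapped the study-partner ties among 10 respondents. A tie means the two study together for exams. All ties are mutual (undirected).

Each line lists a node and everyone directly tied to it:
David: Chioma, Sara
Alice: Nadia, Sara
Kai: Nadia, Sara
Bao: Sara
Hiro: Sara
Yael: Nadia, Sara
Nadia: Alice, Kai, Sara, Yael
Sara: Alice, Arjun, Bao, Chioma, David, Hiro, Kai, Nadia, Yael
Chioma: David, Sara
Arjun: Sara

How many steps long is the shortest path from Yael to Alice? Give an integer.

2

One shortest route is Yael – Sara – Alice, which uses 2 edges, and Yael and Alice are not directly tied, so nothing shorter exists. So d(Yael,Alice) = 2.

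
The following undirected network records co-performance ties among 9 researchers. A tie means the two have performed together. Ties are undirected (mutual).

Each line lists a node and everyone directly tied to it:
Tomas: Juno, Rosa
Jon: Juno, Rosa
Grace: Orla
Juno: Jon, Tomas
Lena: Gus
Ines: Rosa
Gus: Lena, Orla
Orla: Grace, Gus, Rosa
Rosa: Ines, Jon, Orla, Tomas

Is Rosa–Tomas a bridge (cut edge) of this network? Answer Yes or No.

Even without that edge, Rosa still reaches Tomas via Rosa – Jon – Juno – Tomas, so the network stays connected. Not a bridge.

No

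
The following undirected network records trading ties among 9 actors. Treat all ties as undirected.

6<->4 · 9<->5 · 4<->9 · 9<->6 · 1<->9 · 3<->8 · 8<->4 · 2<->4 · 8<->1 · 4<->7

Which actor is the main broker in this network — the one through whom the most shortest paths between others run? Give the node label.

4

Unnormalized betweenness of each node: 1:2, 2:0, 3:0, 4:17, 5:0, 6:0, 7:0, 8:17/2, 9:19/2.
4 has the largest value, 17, making it the main broker — the node through which the most shortest paths run.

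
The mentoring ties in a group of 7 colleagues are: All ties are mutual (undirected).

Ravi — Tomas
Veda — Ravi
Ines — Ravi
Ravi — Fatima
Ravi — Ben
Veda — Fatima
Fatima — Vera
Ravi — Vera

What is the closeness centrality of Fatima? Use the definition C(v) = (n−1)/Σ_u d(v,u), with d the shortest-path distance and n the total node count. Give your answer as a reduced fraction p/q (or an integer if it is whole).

Distances from Fatima: Ben:2, Ines:2, Ravi:1, Tomas:2, Veda:1, Vera:1. Sum = 9.
n = 7, so closeness = 6/9 = 2/3.

2/3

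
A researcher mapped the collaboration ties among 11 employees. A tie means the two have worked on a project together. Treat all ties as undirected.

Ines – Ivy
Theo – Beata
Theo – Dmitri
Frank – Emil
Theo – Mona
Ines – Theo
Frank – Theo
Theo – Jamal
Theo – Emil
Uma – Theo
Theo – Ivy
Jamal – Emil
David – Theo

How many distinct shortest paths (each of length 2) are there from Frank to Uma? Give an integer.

The shortest distance is 2, and the only length-2 path is Frank–Theo–Uma. So there is exactly 1 shortest path.

1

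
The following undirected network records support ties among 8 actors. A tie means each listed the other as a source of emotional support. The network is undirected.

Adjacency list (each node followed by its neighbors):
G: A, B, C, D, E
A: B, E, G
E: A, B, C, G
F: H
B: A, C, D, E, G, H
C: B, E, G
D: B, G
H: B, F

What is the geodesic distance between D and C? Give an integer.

One shortest route is D – G – C, which uses 2 edges, and D and C are not directly tied, so nothing shorter exists. So d(D,C) = 2.

2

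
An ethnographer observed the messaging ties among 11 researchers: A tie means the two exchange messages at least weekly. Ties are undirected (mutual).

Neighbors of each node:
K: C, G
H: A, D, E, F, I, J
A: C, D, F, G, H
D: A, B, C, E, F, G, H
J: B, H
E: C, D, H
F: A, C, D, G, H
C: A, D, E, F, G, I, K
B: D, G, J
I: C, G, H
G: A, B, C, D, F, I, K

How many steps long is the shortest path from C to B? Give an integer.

2

One shortest route is C – G – B, which uses 2 edges, and C and B are not directly tied, so nothing shorter exists. So d(C,B) = 2.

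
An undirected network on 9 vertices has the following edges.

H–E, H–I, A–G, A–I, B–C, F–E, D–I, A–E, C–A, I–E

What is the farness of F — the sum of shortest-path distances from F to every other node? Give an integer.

Distances from F: A:2, B:4, C:3, D:3, E:1, G:3, H:2, I:2.
Sum = 2 + 4 + 3 + 3 + 1 + 3 + 2 + 2 = 20.

20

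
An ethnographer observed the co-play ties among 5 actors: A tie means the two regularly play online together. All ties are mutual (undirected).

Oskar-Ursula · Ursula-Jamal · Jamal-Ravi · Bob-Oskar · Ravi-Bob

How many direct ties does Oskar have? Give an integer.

Oskar is directly tied to Bob and Ursula. That is 2 neighbors, so the degree of Oskar is 2.

2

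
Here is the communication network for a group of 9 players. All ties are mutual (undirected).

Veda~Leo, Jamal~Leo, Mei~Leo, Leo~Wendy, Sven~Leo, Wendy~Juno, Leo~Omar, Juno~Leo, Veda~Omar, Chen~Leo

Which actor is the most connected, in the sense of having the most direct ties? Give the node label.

Degrees — Chen:1, Jamal:1, Juno:2, Leo:8, Mei:1, Omar:2, Sven:1, Veda:2, Wendy:2.
The maximum is 8, attained only by Leo.

Leo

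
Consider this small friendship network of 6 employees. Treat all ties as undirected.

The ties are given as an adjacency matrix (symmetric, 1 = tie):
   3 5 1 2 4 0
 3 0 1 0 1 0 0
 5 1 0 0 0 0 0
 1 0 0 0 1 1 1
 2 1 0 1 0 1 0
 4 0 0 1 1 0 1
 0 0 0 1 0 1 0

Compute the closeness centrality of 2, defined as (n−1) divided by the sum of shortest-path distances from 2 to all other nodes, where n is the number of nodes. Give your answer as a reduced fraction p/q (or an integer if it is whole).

Distances from 2: 0:2, 1:1, 3:1, 4:1, 5:2. Sum = 7.
n = 6, so closeness = 5/7.

5/7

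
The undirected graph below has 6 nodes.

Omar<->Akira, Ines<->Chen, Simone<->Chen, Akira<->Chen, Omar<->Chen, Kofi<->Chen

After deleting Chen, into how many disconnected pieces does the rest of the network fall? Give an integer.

Without Chen, the remaining ties split the others into: {Akira, Omar}; {Kofi}; {Ines}; {Simone}.
That's 4 separate components.

4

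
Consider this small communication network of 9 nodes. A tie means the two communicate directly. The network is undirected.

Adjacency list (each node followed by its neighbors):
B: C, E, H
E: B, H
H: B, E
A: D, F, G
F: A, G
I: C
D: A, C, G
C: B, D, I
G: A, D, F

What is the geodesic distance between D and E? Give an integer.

One shortest route is D – C – B – E, which uses 3 edges, and at distance 2 from D we only reach {B, F, I}, which does not include E. So d(D,E) = 3.

3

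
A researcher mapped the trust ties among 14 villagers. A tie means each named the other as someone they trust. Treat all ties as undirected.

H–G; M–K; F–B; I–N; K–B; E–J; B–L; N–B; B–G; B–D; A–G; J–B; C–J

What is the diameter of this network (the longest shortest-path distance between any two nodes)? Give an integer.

4

Eccentricity of each node (its greatest distance to any other): A:4, B:2, C:4, D:3, E:4, F:3, G:3, H:4, I:4, J:3, K:3, L:3, M:4, N:3.
The maximum eccentricity is 4, realized for instance by the pair E–I via E – J – B – N – I. So the diameter is 4.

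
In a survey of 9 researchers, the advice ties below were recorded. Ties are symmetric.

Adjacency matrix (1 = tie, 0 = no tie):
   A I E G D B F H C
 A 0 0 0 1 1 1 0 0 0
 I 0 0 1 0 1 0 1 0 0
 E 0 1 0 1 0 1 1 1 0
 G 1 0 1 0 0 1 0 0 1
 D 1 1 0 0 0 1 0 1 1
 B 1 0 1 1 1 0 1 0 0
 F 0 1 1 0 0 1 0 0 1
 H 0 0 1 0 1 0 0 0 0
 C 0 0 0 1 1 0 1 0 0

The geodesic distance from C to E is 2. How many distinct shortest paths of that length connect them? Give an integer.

2

The shortest distance is 2. The length-2 paths are: C–G–E; C–F–E.
That gives 2 distinct shortest paths.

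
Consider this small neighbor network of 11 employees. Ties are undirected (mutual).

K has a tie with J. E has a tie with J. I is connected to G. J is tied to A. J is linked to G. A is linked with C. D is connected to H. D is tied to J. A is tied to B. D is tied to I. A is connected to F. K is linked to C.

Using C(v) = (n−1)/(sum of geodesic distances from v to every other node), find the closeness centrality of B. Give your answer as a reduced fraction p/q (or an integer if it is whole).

Distances from B: A:1, C:2, D:3, E:3, F:2, G:3, H:4, I:4, J:2, K:3. Sum = 27.
n = 11, so closeness = 10/27.

10/27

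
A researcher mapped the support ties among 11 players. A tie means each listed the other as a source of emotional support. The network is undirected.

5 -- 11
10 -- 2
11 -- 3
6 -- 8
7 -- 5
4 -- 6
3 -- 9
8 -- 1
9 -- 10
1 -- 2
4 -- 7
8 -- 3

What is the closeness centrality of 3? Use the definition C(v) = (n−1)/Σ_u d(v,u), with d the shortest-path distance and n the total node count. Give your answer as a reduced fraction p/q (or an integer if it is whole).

Distances from 3: 1:2, 2:3, 4:3, 5:2, 6:2, 7:3, 8:1, 9:1, 10:2, 11:1. Sum = 20.
n = 11, so closeness = 10/20 = 1/2.

1/2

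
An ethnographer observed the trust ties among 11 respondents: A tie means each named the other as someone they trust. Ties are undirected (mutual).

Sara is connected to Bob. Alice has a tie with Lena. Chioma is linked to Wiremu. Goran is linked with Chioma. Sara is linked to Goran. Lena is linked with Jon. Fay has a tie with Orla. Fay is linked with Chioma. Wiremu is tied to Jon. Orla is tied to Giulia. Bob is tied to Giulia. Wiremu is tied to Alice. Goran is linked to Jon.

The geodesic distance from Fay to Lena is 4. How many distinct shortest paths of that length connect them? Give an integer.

The shortest distance is 4. The length-4 paths are: Fay–Chioma–Goran–Jon–Lena; Fay–Chioma–Wiremu–Jon–Lena; Fay–Chioma–Wiremu–Alice–Lena.
That gives 3 distinct shortest paths.

3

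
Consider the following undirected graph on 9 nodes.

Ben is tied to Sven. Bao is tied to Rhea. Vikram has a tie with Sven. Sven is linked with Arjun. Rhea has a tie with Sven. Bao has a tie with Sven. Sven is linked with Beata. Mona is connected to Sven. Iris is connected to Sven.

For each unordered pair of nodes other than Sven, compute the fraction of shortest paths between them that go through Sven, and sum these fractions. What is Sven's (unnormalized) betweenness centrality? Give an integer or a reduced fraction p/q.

Pairs whose geodesics pass through Sven — Beata–Bao: 1; Beata–Mona: 1; Beata–Rhea: 1; Beata–Vikram: 1; Beata–Arjun: 1; Beata–Ben: 1; Beata–Iris: 1; Bao–Mona: 1; Bao–Vikram: 1; Bao–Arjun: 1; Bao–Ben: 1; Bao–Iris: 1; Mona–Rhea: 1; Mona–Vikram: 1 … (+13 more pairs).
All other pairs contribute 0.
Summing the contributions gives betweenness(Sven) = 27.

27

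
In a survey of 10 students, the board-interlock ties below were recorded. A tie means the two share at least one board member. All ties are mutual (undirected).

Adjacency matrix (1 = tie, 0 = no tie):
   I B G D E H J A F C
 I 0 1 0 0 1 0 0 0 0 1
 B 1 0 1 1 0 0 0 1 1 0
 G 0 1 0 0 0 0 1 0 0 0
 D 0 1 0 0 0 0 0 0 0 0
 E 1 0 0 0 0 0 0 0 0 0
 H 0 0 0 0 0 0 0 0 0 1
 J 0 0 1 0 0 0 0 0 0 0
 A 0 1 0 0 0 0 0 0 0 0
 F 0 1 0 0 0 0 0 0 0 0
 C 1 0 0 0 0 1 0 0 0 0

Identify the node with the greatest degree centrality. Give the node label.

Degrees — A:1, B:5, C:2, D:1, E:1, F:1, G:2, H:1, I:3, J:1.
The maximum is 5, attained only by B.

B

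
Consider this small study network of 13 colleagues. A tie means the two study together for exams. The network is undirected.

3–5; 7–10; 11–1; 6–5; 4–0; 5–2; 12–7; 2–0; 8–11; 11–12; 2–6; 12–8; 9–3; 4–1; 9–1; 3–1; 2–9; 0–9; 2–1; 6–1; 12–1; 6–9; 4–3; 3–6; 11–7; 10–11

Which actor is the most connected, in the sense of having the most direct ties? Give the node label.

1

Degrees — 0:3, 1:7, 2:5, 3:5, 4:3, 5:3, 6:5, 7:3, 8:2, 9:5, 10:2, 11:5, 12:4.
The maximum is 7, attained only by 1.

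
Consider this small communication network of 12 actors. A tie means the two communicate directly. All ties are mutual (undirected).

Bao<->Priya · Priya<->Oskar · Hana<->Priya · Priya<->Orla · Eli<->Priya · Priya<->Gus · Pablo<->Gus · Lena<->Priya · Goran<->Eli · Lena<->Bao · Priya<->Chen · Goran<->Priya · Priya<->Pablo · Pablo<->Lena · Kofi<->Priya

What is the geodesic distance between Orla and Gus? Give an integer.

One shortest route is Orla – Priya – Gus, which uses 2 edges, and Orla and Gus are not directly tied, so nothing shorter exists. So d(Orla,Gus) = 2.

2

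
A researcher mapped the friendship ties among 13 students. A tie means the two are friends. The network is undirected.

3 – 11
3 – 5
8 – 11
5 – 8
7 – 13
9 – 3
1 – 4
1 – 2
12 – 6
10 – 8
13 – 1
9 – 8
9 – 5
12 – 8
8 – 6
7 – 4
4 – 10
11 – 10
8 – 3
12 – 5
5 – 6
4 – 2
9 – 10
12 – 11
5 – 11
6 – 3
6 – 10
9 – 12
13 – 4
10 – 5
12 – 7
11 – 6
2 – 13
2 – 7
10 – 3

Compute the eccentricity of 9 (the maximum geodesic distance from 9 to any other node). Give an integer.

Distances from 9: 1:3, 2:3, 3:1, 4:2, 5:1, 6:2, 7:2, 8:1, 10:1, 11:2, 12:1, 13:3.
The largest is 3 (to 13, 2, and 1), so the eccentricity of 9 is 3.

3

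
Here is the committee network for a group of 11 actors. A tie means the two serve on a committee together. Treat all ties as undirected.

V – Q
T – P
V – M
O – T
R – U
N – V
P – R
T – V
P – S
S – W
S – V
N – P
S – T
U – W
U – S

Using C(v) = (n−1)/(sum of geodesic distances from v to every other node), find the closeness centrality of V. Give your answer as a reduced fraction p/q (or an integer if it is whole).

Distances from V: M:1, N:1, O:2, P:2, Q:1, R:3, S:1, T:1, U:2, W:2. Sum = 16.
n = 11, so closeness = 10/16 = 5/8.

5/8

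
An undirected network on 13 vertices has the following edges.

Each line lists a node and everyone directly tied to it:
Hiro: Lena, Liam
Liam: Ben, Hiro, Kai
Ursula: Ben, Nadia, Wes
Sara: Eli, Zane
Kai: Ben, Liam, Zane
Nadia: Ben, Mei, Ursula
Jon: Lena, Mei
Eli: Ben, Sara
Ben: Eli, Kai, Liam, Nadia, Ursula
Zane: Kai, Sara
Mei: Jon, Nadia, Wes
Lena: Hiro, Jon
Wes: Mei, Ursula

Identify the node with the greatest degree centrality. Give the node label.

Ben

Degrees — Ben:5, Eli:2, Hiro:2, Jon:2, Kai:3, Lena:2, Liam:3, Mei:3, Nadia:3, Sara:2, Ursula:3, Wes:2, Zane:2.
The maximum is 5, attained only by Ben.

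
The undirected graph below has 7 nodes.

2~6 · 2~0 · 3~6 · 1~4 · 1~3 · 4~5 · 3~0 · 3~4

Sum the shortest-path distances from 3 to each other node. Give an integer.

8

Distances from 3: 0:1, 1:1, 2:2, 4:1, 5:2, 6:1.
Sum = 1 + 1 + 2 + 1 + 2 + 1 = 8.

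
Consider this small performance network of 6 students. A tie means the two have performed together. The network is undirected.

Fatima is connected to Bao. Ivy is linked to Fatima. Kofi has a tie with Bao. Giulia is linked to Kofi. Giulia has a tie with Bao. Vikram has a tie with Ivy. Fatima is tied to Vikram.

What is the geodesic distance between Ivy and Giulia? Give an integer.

One shortest route is Ivy – Fatima – Bao – Giulia, which uses 3 edges, and at distance 2 from Ivy we only reach {Bao}, which does not include Giulia. So d(Ivy,Giulia) = 3.

3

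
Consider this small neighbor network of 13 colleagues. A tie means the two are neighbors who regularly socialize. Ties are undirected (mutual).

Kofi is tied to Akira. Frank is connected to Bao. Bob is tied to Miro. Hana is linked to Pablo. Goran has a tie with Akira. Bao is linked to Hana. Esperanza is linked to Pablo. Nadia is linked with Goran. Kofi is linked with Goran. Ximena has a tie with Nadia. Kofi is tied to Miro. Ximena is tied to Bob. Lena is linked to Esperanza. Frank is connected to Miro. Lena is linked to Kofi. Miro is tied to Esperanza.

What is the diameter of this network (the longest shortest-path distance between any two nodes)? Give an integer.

6

Eccentricity of each node (its greatest distance to any other): Akira:5, Bao:5, Bob:4, Esperanza:4, Frank:4, Goran:5, Hana:6, Kofi:4, Lena:4, Miro:3, Nadia:6, Pablo:5, Ximena:5.
The maximum eccentricity is 6, realized for instance by the pair Hana–Nadia via Hana – Pablo – Esperanza – Miro – Bob – Ximena – Nadia. So the diameter is 6.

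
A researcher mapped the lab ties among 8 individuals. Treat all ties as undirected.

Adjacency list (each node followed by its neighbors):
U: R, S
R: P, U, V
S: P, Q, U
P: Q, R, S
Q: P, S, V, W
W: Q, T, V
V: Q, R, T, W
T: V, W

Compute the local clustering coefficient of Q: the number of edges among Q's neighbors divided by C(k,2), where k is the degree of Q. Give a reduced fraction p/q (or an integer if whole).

1/3

Q's neighbors: P, S, V, and W (k = 4).
Possible neighbor pairs: C(4,2) = 6. Edges among them: P–S, V–W → e = 2.
Clustering(Q) = 2/6 = 1/3.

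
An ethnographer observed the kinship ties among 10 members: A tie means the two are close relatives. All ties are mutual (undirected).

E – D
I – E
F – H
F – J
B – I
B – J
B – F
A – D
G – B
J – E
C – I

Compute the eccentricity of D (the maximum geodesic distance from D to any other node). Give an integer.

Distances from D: A:1, B:3, C:3, E:1, F:3, G:4, H:4, I:2, J:2.
The largest is 4 (to G and H), so the eccentricity of D is 4.

4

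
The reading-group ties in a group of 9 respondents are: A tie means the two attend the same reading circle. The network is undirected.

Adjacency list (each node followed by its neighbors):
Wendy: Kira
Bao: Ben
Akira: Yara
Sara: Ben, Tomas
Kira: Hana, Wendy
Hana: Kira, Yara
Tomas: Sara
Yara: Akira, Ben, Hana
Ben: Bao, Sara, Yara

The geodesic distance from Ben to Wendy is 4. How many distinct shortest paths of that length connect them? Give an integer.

1

The shortest distance is 4, and the only length-4 path is Ben–Yara–Hana–Kira–Wendy. So there is exactly 1 shortest path.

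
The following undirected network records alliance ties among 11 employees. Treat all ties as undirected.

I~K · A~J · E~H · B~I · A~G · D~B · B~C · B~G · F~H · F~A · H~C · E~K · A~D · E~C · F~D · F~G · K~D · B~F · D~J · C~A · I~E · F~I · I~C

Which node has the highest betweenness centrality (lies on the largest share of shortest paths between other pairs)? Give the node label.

Unnormalized betweenness of each node: A:121/20, B:41/12, C:301/60, D:407/60, E:11/6, F:427/60, G:1/4, H:19/20, I:71/20, J:0, K:61/30.
F has the largest value, 427/60, making it the main broker — the node through which the most shortest paths run.

F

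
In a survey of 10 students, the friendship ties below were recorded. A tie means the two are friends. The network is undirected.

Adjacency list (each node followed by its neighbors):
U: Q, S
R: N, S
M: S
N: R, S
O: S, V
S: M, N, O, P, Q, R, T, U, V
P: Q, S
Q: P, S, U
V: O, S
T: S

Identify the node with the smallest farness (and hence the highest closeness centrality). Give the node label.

S

Farness (sum of distances to all others) for each node — M:17, N:16, O:16, P:16, Q:15, R:16, S:9, T:17, U:16, V:16.
The smallest farness is 9, for S, so S has the highest closeness.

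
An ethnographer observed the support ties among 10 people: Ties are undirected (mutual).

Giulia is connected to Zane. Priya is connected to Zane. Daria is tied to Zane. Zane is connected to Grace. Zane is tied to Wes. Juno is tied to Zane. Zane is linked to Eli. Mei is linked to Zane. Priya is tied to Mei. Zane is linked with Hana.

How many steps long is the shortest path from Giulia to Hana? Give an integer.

One shortest route is Giulia – Zane – Hana, which uses 2 edges, and Giulia and Hana are not directly tied, so nothing shorter exists. So d(Giulia,Hana) = 2.

2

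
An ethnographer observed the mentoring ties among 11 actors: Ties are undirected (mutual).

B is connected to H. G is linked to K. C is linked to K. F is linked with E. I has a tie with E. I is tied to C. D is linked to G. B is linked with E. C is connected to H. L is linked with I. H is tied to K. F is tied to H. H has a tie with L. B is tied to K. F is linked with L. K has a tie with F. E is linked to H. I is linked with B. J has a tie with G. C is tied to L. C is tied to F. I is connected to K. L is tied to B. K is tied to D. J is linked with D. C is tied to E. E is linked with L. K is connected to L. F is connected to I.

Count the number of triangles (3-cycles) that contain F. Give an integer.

F's neighbors: C, E, H, I, K, and L.
Neighbor pairs that are themselves tied: F–C–E; F–C–H; F–C–I; F–C–K; F–C–L; F–E–H; F–E–I; F–E–L; F–H–K; F–H–L; F–I–K; F–I–L; F–K–L. Each forms one triangle with F, for 13 in total.

13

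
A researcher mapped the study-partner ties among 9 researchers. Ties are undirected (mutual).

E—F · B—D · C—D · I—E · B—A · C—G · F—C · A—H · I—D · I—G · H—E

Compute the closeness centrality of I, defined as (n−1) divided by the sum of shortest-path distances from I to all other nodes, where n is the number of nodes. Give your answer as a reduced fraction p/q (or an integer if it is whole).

4/7

Distances from I: A:3, B:2, C:2, D:1, E:1, F:2, G:1, H:2. Sum = 14.
n = 9, so closeness = 8/14 = 4/7.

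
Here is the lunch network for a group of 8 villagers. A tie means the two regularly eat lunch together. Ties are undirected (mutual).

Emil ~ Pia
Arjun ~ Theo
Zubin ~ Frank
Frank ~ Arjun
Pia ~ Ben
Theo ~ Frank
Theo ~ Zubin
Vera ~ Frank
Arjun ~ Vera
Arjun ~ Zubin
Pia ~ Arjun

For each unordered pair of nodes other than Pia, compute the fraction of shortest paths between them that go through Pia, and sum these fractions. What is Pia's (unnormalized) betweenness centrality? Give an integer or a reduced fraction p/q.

Pairs whose geodesics pass through Pia — Theo–Emil: 1; Theo–Ben: 1; Frank–Emil: 1; Frank–Ben: 1; Arjun–Emil: 1; Arjun–Ben: 1; Vera–Emil: 1; Vera–Ben: 1; Zubin–Emil: 1; Zubin–Ben: 1; Emil–Ben: 1.
All other pairs contribute 0.
Summing the contributions gives betweenness(Pia) = 11.

11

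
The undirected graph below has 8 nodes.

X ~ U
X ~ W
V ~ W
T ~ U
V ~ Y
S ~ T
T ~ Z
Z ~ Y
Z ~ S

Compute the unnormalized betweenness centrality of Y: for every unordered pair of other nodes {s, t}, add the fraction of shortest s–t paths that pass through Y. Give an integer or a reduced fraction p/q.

9/2

Pairs whose geodesics pass through Y — V–Z: 1; V–S: 1; V–T: 1; Z–W: 1; S–W: 1/2.
All other pairs contribute 0.
Summing the contributions gives betweenness(Y) = 9/2.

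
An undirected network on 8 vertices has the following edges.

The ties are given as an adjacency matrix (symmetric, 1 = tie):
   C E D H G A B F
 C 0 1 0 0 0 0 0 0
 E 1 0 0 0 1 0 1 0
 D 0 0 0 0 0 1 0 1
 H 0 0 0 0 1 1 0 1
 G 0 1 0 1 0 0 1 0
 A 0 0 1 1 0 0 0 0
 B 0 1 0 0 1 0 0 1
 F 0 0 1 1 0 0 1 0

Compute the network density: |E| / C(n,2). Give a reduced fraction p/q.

5/14

There are 10 edges and 8 nodes, so the maximum possible is C(8,2) = 28.
Density = 10/28 = 5/14.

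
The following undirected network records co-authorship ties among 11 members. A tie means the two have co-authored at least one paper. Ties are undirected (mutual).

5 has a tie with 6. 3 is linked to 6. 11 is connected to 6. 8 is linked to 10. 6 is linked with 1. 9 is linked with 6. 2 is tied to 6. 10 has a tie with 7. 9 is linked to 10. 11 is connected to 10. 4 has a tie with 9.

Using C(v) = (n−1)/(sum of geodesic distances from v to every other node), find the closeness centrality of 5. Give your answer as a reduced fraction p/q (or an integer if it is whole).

2/5

Distances from 5: 1:2, 2:2, 3:2, 4:3, 6:1, 7:4, 8:4, 9:2, 10:3, 11:2. Sum = 25.
n = 11, so closeness = 10/25 = 2/5.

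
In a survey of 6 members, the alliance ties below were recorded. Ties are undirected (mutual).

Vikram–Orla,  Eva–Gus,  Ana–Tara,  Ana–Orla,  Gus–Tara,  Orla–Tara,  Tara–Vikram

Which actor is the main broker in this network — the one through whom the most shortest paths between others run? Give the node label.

Tara

Unnormalized betweenness of each node: Ana:0, Eva:0, Gus:4, Orla:1/2, Tara:13/2, Vikram:0.
Tara has the largest value, 13/2, making it the main broker — the node through which the most shortest paths run.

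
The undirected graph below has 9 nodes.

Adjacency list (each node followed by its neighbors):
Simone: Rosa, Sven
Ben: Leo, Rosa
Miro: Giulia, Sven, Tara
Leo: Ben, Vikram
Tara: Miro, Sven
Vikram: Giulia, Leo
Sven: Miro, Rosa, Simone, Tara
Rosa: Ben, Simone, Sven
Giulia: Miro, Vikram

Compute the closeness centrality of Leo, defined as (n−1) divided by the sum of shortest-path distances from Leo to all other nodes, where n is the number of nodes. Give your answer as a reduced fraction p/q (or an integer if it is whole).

8/19

Distances from Leo: Ben:1, Giulia:2, Miro:3, Rosa:2, Simone:3, Sven:3, Tara:4, Vikram:1. Sum = 19.
n = 9, so closeness = 8/19.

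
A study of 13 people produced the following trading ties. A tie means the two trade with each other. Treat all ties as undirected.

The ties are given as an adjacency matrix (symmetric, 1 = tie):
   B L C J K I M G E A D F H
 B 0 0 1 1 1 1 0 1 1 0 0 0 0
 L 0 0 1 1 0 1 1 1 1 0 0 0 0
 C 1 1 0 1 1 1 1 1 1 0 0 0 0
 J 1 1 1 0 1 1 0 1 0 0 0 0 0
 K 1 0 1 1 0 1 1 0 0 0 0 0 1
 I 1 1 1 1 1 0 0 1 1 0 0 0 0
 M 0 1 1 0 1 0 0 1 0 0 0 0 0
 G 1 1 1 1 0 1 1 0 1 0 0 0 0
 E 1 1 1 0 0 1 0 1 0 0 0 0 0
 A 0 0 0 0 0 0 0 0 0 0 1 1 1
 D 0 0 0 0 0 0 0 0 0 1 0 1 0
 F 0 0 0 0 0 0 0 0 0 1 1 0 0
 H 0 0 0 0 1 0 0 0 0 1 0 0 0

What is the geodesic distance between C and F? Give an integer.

One shortest route is C – K – H – A – F, which uses 4 edges, and at distance 3 from C we only reach {A}, which does not include F. So d(C,F) = 4.

4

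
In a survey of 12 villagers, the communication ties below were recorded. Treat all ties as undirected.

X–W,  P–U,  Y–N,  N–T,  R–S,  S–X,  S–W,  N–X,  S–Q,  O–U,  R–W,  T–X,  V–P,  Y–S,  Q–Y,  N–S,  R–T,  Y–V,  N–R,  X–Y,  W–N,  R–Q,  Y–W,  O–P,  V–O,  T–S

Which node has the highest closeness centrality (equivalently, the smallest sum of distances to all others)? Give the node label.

Y

Farness (sum of distances to all others) for each node — N:20, O:28, P:28, Q:23, R:25, S:19, T:26, U:37, V:21, W:21, X:21, Y:17.
The smallest farness is 17, for Y, so Y has the highest closeness.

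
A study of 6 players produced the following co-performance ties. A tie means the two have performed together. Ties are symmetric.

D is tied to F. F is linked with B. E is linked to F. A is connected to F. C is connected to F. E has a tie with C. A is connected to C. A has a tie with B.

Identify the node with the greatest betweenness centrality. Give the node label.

Unnormalized betweenness of each node: A:1/2, B:0, C:1/2, D:0, E:0, F:6.
F has the largest value, 6, making it the main broker — the node through which the most shortest paths run.

F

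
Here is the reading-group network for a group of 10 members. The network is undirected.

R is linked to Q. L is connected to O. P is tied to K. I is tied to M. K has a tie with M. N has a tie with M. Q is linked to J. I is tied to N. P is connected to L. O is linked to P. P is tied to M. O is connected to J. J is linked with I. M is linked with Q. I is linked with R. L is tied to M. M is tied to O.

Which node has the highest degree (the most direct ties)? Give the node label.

M

Degrees — I:4, J:3, K:2, L:3, M:7, N:2, O:4, P:4, Q:3, R:2.
The maximum is 7, attained only by M.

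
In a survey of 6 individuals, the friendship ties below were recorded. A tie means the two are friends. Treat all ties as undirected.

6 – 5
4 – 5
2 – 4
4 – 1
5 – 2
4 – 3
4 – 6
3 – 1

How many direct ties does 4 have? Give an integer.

4 is directly tied to 1, 2, 3, 5, and 6. That is 5 neighbors, so the degree of 4 is 5.

5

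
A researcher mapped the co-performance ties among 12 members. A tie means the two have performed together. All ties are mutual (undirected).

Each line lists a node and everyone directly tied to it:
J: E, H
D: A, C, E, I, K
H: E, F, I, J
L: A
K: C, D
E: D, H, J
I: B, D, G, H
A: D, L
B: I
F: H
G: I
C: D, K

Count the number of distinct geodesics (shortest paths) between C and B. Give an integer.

1

The shortest distance is 3, and the only length-3 path is C–D–I–B. So there is exactly 1 shortest path.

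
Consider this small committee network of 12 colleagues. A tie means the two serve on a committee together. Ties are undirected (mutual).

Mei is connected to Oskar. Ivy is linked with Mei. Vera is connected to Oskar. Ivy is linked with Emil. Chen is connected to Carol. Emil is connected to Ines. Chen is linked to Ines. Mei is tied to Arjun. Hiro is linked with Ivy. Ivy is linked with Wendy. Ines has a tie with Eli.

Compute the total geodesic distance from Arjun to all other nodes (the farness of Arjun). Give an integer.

37

Distances from Arjun: Carol:6, Chen:5, Eli:5, Emil:3, Hiro:3, Ines:4, Ivy:2, Mei:1, Oskar:2, Vera:3, Wendy:3.
Sum = 6 + 5 + 5 + 3 + 3 + 4 + 2 + 1 + 2 + 3 + 3 = 37.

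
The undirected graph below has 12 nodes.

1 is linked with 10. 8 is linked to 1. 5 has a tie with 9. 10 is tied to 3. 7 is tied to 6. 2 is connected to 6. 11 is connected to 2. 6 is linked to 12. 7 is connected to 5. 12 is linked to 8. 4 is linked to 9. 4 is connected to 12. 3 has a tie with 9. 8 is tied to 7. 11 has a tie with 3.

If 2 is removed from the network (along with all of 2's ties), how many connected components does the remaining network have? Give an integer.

1

2's neighbors (6 and 11) remain reachable from one another through other ties, so the rest of the network stays in one piece.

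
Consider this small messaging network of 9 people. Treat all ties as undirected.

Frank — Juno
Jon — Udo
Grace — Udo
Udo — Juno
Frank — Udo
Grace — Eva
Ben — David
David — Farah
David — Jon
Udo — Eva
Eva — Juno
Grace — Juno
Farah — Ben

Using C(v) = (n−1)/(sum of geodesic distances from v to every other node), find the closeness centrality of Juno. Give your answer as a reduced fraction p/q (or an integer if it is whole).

Distances from Juno: Ben:4, David:3, Eva:1, Farah:4, Frank:1, Grace:1, Jon:2, Udo:1. Sum = 17.
n = 9, so closeness = 8/17.

8/17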